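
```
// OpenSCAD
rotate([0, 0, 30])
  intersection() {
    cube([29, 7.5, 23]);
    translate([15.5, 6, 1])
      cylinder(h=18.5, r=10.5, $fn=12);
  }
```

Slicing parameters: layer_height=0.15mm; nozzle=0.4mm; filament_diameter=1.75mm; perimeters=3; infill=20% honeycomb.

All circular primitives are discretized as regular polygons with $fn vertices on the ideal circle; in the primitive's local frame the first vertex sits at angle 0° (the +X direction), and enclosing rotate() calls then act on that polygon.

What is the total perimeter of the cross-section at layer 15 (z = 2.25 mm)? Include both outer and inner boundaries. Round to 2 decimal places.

52.98 mm

At z = 2.25 mm: the cube is present — its section is the full 29×7.5 rectangle (perimeter 73.00 mm); the cylinder at (15.5, 6): section is a regular 12-gon, circumradius r=10.5 (perimeter = 2·12·10.500·sin(180°/12) = 65.22 mm); Keeping only the common overlap: the r=10.5 cylinder at (15.5, 6) partially overlaps the 29×7.5 cube; clipping to the common part keeps 146.84 mm² — boundary = 52.98 mm; (rotated 30° about Z; rotation is an isometry so areas/perimeters/island counts are preserved). Overall, the cross-section is a single solid region. Total boundary length (outer) = 52.98 mm.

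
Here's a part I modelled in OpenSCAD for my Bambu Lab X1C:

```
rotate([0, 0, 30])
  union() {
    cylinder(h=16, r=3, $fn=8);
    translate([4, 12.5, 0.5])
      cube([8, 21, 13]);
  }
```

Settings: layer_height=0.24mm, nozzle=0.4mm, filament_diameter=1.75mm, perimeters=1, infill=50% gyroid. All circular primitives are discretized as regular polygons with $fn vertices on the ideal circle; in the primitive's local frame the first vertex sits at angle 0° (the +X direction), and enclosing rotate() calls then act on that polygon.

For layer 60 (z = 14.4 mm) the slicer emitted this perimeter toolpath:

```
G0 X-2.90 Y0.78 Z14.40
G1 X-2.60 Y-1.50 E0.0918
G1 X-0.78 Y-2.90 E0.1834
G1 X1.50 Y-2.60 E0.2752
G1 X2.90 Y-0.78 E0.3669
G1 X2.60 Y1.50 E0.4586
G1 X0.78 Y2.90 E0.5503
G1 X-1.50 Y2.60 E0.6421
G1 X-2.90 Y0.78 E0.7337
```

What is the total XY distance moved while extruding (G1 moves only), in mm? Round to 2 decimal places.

18.38 mm

Sum the Euclidean lengths of each G1 segment: total = 18.38 mm.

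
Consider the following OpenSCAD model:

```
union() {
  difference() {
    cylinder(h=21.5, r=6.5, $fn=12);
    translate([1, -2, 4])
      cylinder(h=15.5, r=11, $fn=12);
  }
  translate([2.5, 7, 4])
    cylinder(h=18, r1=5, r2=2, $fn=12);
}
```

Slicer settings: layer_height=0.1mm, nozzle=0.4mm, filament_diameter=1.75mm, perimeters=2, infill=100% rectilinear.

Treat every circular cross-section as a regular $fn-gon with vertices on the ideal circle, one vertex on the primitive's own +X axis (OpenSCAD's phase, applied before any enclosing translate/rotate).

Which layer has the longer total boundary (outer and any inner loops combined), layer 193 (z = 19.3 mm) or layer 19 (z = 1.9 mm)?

layer 19 (z = 1.9 mm)

Layer 193 (z = 19.3): the r=6.5 cylinder gives a regular 12-gon of circumradius 6.5 (constant along its height) (perimeter = 2·12·6.500·sin(180°/12) = 40.38 mm); the r=11 cylinder at (1, -2) gives a regular 12-gon of circumradius 11 (constant along its height) (perimeter = 2·12·11.000·sin(180°/12) = 68.33 mm); After the difference (first − rest): starting from the r=6.5 cylinder, the r=11 cylinder at (1, -2) covers all of what remains (removes everything) — nothing remains; the cone at (2.5, 7): at t=0.850 of its height the radius interpolates to r₁+(r₂−r₁)t = 2.450, giving a regular 12-gon of that circumradius (perimeter = 2·12·2.450·sin(180°/12) = 15.22 mm); Taking the union: only the cone at (2.5, 7) is present, so the union is just that shape — boundary = 15.22 mm. So its perimeter = 15.22 mm. Layer 19 (z = 1.9): the cylinder: section is a regular 12-gon, circumradius r=6.5 (perimeter = 2·12·6.500·sin(180°/12) = 40.38 mm); the cylinder at (1, -2) is not intersected at this z (z outside [4, 19.5]); Taking the first minus the rest: none of the subtracted shapes is present at this height, so the r=6.5 cylinder is unchanged — boundary = 40.38 mm; the cone at (2.5, 7) is not intersected at this z (z outside [4, 22]); Taking the union: only the result so far is present, so the union is just that shape — boundary = 40.38 mm. So its perimeter = 40.38 mm. Layer 19 is larger (40.38 vs 15.22 mm).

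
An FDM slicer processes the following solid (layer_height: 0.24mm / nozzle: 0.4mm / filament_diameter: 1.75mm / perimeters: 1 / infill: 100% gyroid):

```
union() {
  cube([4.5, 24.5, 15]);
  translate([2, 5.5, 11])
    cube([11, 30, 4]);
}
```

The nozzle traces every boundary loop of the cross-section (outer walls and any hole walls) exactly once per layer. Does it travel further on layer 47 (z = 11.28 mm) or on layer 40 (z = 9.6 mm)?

Layer 47 (z = 11.28): the cube (footprint 4.5×24.5) is included at this height (perimeter 58.00 mm); the cube at (2, 5.5) is present — its section is the full 11×30 rectangle (perimeter 82.00 mm); Taking the union: the regions partially overlap (shared area 47.50 mm²), so the edge portions inside another operand are dropped and the merged outline is re-measured after clipping — boundary = 97.00 mm. So its perimeter = 97.00 mm. Layer 40 (z = 9.6): the cube is present — its section is the full 4.5×24.5 rectangle (perimeter 58.00 mm); the cube at (2, 5.5) is not intersected at this z (z outside [11, 15]); Combining (union): only the 4.5×24.5 cube is present, so the union is just that shape — boundary = 58.00 mm. So its perimeter = 58.00 mm. Layer 47 is larger (97.00 vs 58.00 mm).

layer 47 (z = 11.28 mm)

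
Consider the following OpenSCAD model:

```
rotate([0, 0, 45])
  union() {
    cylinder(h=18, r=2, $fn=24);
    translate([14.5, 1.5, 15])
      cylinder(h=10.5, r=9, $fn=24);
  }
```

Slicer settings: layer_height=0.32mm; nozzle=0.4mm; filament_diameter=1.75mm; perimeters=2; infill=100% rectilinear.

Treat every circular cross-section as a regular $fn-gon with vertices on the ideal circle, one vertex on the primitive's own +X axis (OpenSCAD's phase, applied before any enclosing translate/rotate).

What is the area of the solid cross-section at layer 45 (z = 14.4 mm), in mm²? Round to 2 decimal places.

12.42 mm²

At z = 14.4 mm: the cylinder: section is a regular 24-gon, circumradius r=2 (area = (24/2)·2.000²·sin(360°/24) = 12.42 mm²); the cylinder at (14.5, 1.5) is not intersected at this z (z outside [15, 25.5]); Taking the union: only the r=2 cylinder is present, so the union is just that shape — area = 12.42 mm²; (rotated 45° about Z; rotation is an isometry so areas/perimeters/island counts are preserved). Overall, the cross-section is a single solid region. Net area = 12.42 mm².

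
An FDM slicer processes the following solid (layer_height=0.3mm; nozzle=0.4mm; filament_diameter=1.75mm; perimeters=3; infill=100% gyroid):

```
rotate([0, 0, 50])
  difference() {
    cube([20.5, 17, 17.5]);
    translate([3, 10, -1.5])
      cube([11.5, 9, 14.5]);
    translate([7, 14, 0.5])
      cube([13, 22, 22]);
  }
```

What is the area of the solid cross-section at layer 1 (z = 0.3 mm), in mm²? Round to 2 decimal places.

At z = 0.3 mm: the cube is present — its section is the full 20.5×17 rectangle (area 348.50 mm²); the 11.5×9 cube at (3, 10) contributes its full rectangle (area 103.50 mm²); the cube at (7, 14) is not intersected at this z (z outside [0.5, 22.5]); Subtracting the remaining from the first: starting from the 20.5×17 cube (348.50 mm²), the 11.5×9 cube at (3, 10) partially overlaps it — only the 80.50 mm² overlap (of its 103.50 mm²) is removed, clipping the outline — area = 268.00 mm²; (rotated 50° about Z; rotation is an isometry so areas/perimeters/island counts are preserved). Overall, the cross-section is a single solid region. Net area = 268.00 mm².

268.00 mm²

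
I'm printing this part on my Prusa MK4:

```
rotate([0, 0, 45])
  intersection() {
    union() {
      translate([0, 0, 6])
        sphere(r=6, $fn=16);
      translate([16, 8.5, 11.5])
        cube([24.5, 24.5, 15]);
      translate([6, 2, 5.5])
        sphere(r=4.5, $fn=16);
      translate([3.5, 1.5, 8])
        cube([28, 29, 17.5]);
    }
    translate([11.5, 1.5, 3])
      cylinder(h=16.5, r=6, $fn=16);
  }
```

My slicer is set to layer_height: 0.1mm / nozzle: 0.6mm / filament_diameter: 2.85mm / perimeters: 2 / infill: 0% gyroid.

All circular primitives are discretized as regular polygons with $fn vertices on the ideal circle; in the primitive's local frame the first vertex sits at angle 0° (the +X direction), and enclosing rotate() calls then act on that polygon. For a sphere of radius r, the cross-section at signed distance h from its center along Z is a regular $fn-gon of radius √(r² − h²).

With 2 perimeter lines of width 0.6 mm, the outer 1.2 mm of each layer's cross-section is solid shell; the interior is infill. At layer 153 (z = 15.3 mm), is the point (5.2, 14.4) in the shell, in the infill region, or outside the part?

shell

At z = 15.3 mm: the sphere is absent (|z−center|=9.300 > r=6); the cube at (16, 8.5) is present — its section is the full 24.5×24.5 rectangle; the sphere at (6, 2) is absent (|z−center|=9.800 > r=4.5); the cube at (3.5, 1.5) is present — its section is the full 28×29 rectangle; Taking the union: the regions partially overlap (shared area 341.00 mm²), so overlapping operands fuse into one piece — 1 connected region; the r=6 cylinder at (11.5, 1.5) gives a regular 16-gon of circumradius 6 (constant along its height); After intersecting: the r=6 cylinder at (11.5, 1.5) partially overlaps the result so far; clipping to the common part keeps 55.11 mm² — 1 connected region; (whole slice rotated 45° about Z — lengths, areas and connectivity unchanged). Overall, the cross-section is a single solid region. Undo the 45° rotation: the query point maps to (13.859, 6.505) in the un-rotated model frame. The nearest boundary edge runs (13.80, 7.04)→(15.74, 5.74); distance from the point to it = 0.41 mm. The point is inside the cross-section, 0.41 mm from the nearest boundary — within the 1.2 mm shell band (2 × 0.6).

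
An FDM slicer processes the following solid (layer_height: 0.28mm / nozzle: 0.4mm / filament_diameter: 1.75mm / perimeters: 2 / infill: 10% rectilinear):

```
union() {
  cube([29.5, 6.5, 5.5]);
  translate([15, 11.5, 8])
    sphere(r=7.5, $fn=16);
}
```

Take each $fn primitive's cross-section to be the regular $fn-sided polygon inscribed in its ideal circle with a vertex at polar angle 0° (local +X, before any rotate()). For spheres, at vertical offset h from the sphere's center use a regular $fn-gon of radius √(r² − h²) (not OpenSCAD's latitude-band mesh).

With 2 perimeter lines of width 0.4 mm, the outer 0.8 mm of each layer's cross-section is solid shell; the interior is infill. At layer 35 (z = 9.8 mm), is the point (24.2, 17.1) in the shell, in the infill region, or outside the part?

At z = 9.8 mm: the cube is not intersected at this z (z outside [0, 5.5]); the r=7.5 sphere at (15, 11.5) slices to a regular 16-gon of circumradius 7.281 (√(r²−h²) with h=1.8 from center); Merging all regions: only the r=7.5 sphere at (15, 11.5) is present, so the union is just that shape — 1 connected region. Overall, the cross-section is a single solid region. The nearest boundary edge runs (21.73, 14.29)→(20.15, 16.65); distance from the point to it = 3.62 mm. The point is not inside any of the regions above, so it lies outside the cross-section (3.62 mm from the nearest boundary).

outside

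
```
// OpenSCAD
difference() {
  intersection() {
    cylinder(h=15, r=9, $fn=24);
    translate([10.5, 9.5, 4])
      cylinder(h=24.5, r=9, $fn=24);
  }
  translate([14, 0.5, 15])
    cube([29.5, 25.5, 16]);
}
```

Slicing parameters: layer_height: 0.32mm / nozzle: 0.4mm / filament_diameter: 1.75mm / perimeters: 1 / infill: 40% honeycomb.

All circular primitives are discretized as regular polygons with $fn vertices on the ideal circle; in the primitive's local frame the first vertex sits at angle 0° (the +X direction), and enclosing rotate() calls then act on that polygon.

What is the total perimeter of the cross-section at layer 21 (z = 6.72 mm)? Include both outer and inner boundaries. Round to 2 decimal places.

At z = 6.72 mm: the cylinder: section is a regular 24-gon, circumradius r=9 (perimeter = 2·24·9.000·sin(180°/24) = 56.39 mm); the r=9 cylinder at (10.5, 9.5) gives a regular 24-gon of circumradius 9 (constant along its height) (perimeter = 2·24·9.000·sin(180°/24) = 56.39 mm); Taking the intersection: the r=9 cylinder at (10.5, 9.5) partially overlaps the r=9 cylinder; clipping to the common part keeps 27.90 mm² — boundary = 23.55 mm; the cube at (14, 0.5) is absent (z outside [15, 31]); Subtracting the remaining from the first: none of the subtracted shapes is present at this height, so the result so far is unchanged — boundary = 23.55 mm. Overall, the cross-section is a single solid region. Total boundary length (outer) = 23.55 mm.

23.55 mm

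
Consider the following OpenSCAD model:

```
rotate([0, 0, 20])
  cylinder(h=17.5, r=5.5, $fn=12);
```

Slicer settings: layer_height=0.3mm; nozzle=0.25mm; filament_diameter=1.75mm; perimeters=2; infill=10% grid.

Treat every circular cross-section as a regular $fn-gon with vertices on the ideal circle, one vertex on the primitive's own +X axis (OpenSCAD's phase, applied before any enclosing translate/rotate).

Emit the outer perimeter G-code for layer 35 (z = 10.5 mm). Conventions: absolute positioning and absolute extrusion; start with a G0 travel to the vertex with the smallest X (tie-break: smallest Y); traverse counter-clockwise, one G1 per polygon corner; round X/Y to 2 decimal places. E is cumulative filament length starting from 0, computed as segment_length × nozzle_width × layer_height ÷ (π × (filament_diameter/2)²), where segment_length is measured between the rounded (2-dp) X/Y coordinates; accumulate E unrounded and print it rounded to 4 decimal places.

At z = 10.5 mm: the cylinder: section is a regular 12-gon, circumradius r=5.5; (rotated 20° about Z; rotation is an isometry so areas/perimeters/island counts are preserved). The outline is a single polygon with 12 vertices. Extrusion per mm of travel: 0.25 × 0.3 / (π × 0.875²) = 0.031181. Accumulating E over each segment gives final E = 1.0657.

G0 X-5.42 Y0.96 Z10.50
G1 X-5.17 Y-1.88 E0.0889
G1 X-3.54 Y-4.21 E0.1776
G1 X-0.96 Y-5.42 E0.2664
G1 X1.88 Y-5.17 E0.3553
G1 X4.21 Y-3.54 E0.4440
G1 X5.42 Y-0.96 E0.5328
G1 X5.17 Y1.88 E0.6217
G1 X3.54 Y4.21 E0.7104
G1 X0.96 Y5.42 E0.7993
G1 X-1.88 Y5.17 E0.8882
G1 X-4.21 Y3.54 E0.9768
G1 X-5.42 Y0.96 E1.0657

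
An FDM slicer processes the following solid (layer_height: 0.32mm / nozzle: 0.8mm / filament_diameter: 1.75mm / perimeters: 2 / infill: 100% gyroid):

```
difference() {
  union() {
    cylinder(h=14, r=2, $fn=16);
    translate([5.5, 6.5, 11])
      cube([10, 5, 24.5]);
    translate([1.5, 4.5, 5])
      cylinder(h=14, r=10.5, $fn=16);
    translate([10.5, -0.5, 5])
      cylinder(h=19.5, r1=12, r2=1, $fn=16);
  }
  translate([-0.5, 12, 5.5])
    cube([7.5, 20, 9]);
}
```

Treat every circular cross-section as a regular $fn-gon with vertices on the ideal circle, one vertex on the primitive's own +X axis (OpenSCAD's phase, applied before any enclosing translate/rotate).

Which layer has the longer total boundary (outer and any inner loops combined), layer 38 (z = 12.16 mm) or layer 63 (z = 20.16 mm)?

Layer 38 (z = 12.16): the cylinder: section is a regular 16-gon, circumradius r=2 (perimeter = 2·16·2.000·sin(180°/16) = 12.49 mm); the cube at (5.5, 6.5) (footprint 10×5) is included at this height (perimeter 30.00 mm); the cylinder at (1.5, 4.5): section is a regular 16-gon, circumradius r=10.5 (perimeter = 2·16·10.500·sin(180°/16) = 65.55 mm); the cone at (10.5, -0.5) contributes a regular 16-gon of circumradius 7.961 (interpolated between r1=12 and r2=1 at t=0.367) (perimeter = 2·16·7.961·sin(180°/16) = 49.70 mm); Combining (union): the regions partially overlap (shared area 121.59 mm²), so the edge portions inside another operand are dropped and the merged outline is re-measured after clipping — boundary = 85.32 mm; the 7.5×20 cube at (-0.5, 12) contributes its full rectangle (perimeter 55.00 mm); Taking the first minus the rest: starting from that combined region, the 7.5×20 cube at (-0.5, 12) partially overlaps it — only the 18.58 mm² overlap (of its 150.00 mm²) is removed, clipping the outline — boundary = 88.71 mm. So its perimeter = 88.71 mm. Layer 63 (z = 20.16): the cylinder does not reach this height (z outside [0, 14]); the 10×5 cube at (5.5, 6.5) contributes its full rectangle (perimeter 30.00 mm); the cylinder at (1.5, 4.5) is absent (z outside [5, 19]); the cone at (10.5, -0.5) contributes a regular 16-gon of circumradius 3.448 (interpolated between r1=12 and r2=1 at t=0.777) (perimeter = 2·16·3.448·sin(180°/16) = 21.53 mm); Taking the union: the 2 present regions are separate (no shared area or edge), so areas and boundary lengths simply add and each stays a separate island — boundary = 51.53 mm; the cube at (-0.5, 12) is absent (z outside [5.5, 14.5]); Subtracting the remaining from the first: none of the subtracted shapes is present at this height, so that combined region is unchanged — boundary = 51.53 mm. So its perimeter = 51.53 mm. Layer 38 is larger (88.71 vs 51.53 mm).

layer 38 (z = 12.16 mm)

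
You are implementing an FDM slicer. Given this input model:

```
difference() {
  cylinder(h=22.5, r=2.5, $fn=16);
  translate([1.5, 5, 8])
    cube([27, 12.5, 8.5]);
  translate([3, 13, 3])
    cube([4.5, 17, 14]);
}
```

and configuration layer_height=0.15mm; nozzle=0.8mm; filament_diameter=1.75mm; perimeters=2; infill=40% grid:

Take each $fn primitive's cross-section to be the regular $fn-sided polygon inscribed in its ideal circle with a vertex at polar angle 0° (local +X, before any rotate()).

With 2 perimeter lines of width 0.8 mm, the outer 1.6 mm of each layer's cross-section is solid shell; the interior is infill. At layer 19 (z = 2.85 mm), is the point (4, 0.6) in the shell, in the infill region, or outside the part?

At z = 2.85 mm: the r=2.5 cylinder gives a regular 16-gon of circumradius 2.5 (constant along its height); the cube at (1.5, 5) is not intersected at this z (z outside [8, 16.5]); the cube at (3, 13) does not reach this height (z outside [3, 17]); Subtracting the remaining from the first: none of the subtracted shapes is present at this height, so the r=2.5 cylinder is unchanged — 1 connected region. Overall, the cross-section is a single solid region. The nearest boundary edge runs (2.50, 0.00)→(2.31, 0.96); distance from the point to it = 1.59 mm. The point is not inside any of the regions above, so it lies outside the cross-section (1.59 mm from the nearest boundary).

outside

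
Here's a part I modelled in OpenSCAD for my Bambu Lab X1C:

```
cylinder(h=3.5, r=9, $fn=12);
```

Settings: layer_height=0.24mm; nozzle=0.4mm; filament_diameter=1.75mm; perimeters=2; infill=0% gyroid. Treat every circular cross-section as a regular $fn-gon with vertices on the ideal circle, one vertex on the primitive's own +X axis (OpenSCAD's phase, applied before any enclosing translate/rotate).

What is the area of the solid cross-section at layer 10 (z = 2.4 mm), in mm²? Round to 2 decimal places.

243.00 mm²

At z = 2.4 mm: the r=9 cylinder contributes a regular 12-gon of circumradius 9 (area = (12/2)·9.000²·sin(360°/12) = 243.00 mm²). Overall, the cross-section is a single solid region. Net area = 243.00 mm².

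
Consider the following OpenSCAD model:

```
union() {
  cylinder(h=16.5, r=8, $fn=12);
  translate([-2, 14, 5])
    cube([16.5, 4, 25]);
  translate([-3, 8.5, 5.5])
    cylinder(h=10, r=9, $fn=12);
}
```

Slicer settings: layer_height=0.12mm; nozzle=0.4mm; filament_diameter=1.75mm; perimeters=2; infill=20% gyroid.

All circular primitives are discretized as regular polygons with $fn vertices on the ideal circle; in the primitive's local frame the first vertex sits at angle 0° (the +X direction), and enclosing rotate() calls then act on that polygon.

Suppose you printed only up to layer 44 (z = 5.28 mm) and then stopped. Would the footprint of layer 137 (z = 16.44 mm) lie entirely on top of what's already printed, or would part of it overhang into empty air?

Compare the two slices. At z = 5.28: the cylinder: section is a regular 12-gon, circumradius r=8 (area = (12/2)·8.000²·sin(360°/12) = 192.00 mm²); the 16.5×4 cube at (-2, 14) contributes its full rectangle (area 66.00 mm²); the cylinder at (-3, 8.5) does not reach this height (z outside [5.5, 15.5]); Merging all regions: the 2 present regions are separate (no shared area or edge), so areas and boundary lengths simply add and each stays a separate island — area = 258.00 mm². At z = 16.44: the r=8 cylinder contributes a regular 12-gon of circumradius 8 (area = (12/2)·8.000²·sin(360°/12) = 192.00 mm²); the cube at (-2, 14) (footprint 16.5×4) is included at this height (area 66.00 mm²); the cylinder at (-3, 8.5) is absent (z outside [5.5, 15.5]); Merging all regions: the 2 present regions are separate (no shared area or edge), so areas and boundary lengths simply add and each stays a separate island — area = 258.00 mm². Checking containment: the cross-section at z = 16.44 is a subset of the cross-section at z = 5.28.

entirely on top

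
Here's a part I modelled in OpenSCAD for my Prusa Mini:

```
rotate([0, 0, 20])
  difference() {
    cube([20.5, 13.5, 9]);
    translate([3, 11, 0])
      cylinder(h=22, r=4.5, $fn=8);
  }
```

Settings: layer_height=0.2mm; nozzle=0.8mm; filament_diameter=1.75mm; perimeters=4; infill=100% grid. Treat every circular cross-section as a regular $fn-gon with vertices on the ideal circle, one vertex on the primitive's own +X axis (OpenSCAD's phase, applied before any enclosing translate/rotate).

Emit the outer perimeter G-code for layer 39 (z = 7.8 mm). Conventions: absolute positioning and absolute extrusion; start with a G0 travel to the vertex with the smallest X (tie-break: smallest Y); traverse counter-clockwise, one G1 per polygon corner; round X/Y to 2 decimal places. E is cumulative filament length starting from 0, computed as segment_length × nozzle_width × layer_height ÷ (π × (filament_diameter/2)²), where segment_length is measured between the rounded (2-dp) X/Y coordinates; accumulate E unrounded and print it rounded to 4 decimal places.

At z = 7.8 mm: the cube is present — its section is the full 20.5×13.5 rectangle; the cylinder at (3, 11): section is a regular 8-gon, circumradius r=4.5; Subtracting the remaining from the first: starting from the 20.5×13.5 cube, the r=4.5 cylinder at (3, 11) partially overlaps it — only the 43.41 mm² overlap (of its 57.28 mm²) is removed, clipping the outline — 1 connected region; (rotated 20° about Z; rotation is an isometry so areas/perimeters/island counts are preserved). The outline is a single polygon with 8 vertices. Extrusion per mm of travel: 0.8 × 0.2 / (π × 0.875²) = 0.066520. Accumulating E over each segment gives final E = 4.5656.

G0 X-2.65 Y7.28 Z7.80
G1 X0.00 Y0.00 E0.5154
G1 X19.26 Y7.01 E1.8788
G1 X14.65 Y19.70 E2.7769
G1 X1.46 Y14.90 E3.7106
G1 X3.29 Y12.90 E3.8909
G1 X3.14 Y9.46 E4.1199
G1 X0.60 Y7.13 E4.3492
G1 X-2.65 Y7.28 E4.5656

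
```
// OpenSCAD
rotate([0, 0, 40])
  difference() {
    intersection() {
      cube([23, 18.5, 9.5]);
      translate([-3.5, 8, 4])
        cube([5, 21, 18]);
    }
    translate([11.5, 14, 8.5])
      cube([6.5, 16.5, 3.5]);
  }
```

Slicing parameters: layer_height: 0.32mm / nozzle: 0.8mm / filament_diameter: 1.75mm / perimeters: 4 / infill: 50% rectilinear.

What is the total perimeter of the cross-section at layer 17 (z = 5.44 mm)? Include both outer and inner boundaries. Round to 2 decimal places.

At z = 5.44 mm: the cube is present — its section is the full 23×18.5 rectangle (perimeter 83.00 mm); the 5×21 cube at (-3.5, 8) contributes its full rectangle (perimeter 52.00 mm); After intersecting: the 5×21 cube at (-3.5, 8) partially overlaps the 23×18.5 cube; clipping to the common part keeps 15.75 mm² — boundary = 24.00 mm; the cube at (11.5, 14) is absent (z outside [8.5, 12]); After the difference (first − rest): none of the subtracted shapes is present at this height, so the result so far is unchanged — boundary = 24.00 mm; (whole slice rotated 40° about Z — lengths, areas and connectivity unchanged). Overall, the cross-section is a single solid region. Total boundary length (outer) = 24.00 mm.

24.00 mm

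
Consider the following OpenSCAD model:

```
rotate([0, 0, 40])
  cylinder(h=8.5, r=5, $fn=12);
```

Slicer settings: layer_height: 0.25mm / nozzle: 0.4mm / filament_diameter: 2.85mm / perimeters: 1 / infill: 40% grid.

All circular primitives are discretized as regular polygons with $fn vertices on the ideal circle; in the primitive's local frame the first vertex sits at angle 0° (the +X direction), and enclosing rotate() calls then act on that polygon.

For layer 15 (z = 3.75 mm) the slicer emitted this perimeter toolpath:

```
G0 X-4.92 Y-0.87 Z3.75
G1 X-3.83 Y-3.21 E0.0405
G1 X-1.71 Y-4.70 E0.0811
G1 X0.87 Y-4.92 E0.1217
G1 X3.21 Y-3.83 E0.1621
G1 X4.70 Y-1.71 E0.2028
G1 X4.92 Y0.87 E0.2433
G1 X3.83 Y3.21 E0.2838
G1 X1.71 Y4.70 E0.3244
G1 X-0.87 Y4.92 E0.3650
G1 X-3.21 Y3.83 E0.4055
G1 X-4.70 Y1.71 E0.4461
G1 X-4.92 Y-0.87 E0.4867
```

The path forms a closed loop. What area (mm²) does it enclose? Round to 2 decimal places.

Apply the shoelace formula to the sequence of (X, Y) vertices; enclosed area = 74.95 mm².

74.95 mm²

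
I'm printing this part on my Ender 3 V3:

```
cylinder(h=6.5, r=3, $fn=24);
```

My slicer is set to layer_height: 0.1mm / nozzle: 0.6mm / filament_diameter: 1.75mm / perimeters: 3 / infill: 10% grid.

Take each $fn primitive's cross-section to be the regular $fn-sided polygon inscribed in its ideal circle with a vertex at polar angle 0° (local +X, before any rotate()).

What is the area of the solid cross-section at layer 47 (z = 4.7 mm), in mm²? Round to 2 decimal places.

At z = 4.7 mm: the cylinder: section is a regular 24-gon, circumradius r=3 (area = (24/2)·3.000²·sin(360°/24) = 27.95 mm²). Overall, the cross-section is a single solid region. Net area = 27.95 mm².

27.95 mm²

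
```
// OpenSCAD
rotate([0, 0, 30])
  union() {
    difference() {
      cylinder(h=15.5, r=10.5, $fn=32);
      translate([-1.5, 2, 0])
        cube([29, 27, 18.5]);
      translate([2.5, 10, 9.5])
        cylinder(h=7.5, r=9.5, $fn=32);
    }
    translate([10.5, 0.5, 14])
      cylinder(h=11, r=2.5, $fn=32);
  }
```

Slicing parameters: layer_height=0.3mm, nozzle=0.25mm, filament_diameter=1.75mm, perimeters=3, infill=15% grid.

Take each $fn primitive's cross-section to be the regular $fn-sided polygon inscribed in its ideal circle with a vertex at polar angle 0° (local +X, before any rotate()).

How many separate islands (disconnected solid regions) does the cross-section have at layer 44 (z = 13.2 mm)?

At z = 13.2 mm: the r=10.5 cylinder contributes a regular 32-gon of circumradius 10.5; the cube at (-1.5, 2) is present — its section is the full 29×27 rectangle; the r=9.5 cylinder at (2.5, 10) contributes a regular 32-gon of circumradius 9.5; After the difference (first − rest): starting from the r=10.5 cylinder, the 29×27 cube at (-1.5, 2) partially overlaps it — only the 77.87 mm² overlap (of its 783.00 mm²) is removed, clipping the outline; the r=9.5 cylinder at (2.5, 10) partially overlaps it — only the 40.41 mm² overlap (of its 281.71 mm²) is removed, clipping the outline — 1 connected region; the cylinder at (10.5, 0.5) is absent (z outside [14, 25]); Taking the union: only that combined region is present, so the union is just that shape — 1 connected region; (rotated 30° about Z; rotation is an isometry so areas/perimeters/island counts are preserved). Overall, the cross-section is a single solid region. Island count = 1.

1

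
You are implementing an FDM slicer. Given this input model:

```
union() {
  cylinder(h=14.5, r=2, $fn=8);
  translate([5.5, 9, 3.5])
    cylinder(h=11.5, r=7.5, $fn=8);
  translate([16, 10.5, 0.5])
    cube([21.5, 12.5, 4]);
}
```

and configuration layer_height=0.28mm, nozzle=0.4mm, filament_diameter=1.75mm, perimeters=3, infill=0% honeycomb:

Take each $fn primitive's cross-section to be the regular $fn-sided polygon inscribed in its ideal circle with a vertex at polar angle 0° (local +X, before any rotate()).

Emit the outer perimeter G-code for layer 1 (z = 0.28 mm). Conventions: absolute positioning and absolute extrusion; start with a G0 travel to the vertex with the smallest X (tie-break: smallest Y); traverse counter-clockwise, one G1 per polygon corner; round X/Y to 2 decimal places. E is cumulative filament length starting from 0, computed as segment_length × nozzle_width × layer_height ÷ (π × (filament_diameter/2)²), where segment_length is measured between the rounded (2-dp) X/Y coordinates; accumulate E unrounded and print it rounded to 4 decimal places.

At z = 0.28 mm: the r=2 cylinder contributes a regular 8-gon of circumradius 2; the cylinder at (5.5, 9) is not intersected at this z (z outside [3.5, 15]); the cube at (16, 10.5) does not reach this height (z outside [0.5, 4.5]); Taking the union: only the r=2 cylinder is present, so the union is just that shape — 1 connected region. The outline is a single polygon with 8 vertices. Extrusion per mm of travel: 0.4 × 0.28 / (π × 0.875²) = 0.046564. Accumulating E over each segment gives final E = 0.5694.

G0 X-2.00 Y0.00 Z0.28
G1 X-1.41 Y-1.41 E0.0712
G1 X0.00 Y-2.00 E0.1423
G1 X1.41 Y-1.41 E0.2135
G1 X2.00 Y0.00 E0.2847
G1 X1.41 Y1.41 E0.3559
G1 X0.00 Y2.00 E0.4270
G1 X-1.41 Y1.41 E0.4982
G1 X-2.00 Y0.00 E0.5694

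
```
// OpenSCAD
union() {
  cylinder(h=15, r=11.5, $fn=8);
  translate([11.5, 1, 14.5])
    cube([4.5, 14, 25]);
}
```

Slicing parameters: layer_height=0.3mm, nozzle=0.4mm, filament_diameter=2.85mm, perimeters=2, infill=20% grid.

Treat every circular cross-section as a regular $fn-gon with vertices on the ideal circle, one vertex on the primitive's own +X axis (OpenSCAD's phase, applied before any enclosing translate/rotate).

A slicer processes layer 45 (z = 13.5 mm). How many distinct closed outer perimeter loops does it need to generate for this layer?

1

At z = 13.5 mm: the r=11.5 cylinder gives a regular 8-gon of circumradius 11.5 (constant along its height); the cube at (11.5, 1) is absent (z outside [14.5, 39.5]); Merging all regions: only the r=11.5 cylinder is present, so the union is just that shape — 1 connected region. The result has 1 disconnected region.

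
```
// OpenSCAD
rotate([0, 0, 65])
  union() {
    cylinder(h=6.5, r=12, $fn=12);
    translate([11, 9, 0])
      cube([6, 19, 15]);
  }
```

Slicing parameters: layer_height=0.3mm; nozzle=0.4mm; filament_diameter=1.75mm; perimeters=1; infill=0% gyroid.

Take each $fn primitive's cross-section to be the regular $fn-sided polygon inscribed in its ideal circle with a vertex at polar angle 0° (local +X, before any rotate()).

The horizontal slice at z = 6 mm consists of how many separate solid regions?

At z = 6 mm: the cylinder: section is a regular 12-gon, circumradius r=12; the 6×19 cube at (11, 9) contributes its full rectangle; Taking the union: the 2 present regions are separate (no shared area or edge), so areas and boundary lengths simply add and each stays a separate island — 2 connected regions; (rotated 65° about Z; rotation is an isometry so areas/perimeters/island counts are preserved). The result has 2 disconnected regions.

2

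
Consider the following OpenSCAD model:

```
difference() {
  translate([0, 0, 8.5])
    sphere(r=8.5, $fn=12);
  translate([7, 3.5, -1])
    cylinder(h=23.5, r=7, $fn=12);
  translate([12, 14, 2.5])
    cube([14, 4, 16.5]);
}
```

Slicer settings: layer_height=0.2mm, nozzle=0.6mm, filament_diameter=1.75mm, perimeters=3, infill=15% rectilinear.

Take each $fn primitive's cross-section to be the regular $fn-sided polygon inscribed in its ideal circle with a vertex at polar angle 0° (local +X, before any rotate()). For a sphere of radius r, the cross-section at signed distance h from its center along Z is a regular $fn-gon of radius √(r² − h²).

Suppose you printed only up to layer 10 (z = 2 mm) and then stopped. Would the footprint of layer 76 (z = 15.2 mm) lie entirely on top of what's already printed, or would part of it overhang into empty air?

entirely on top

Compare the two slices. At z = 2: the r=8.5 sphere slices to a regular 12-gon of circumradius 5.477 (√(r²−h²) with h=6.5 from center) (area = (12/2)·5.477²·sin(360°/12) = 90.00 mm²); the cylinder at (7, 3.5): section is a regular 12-gon, circumradius r=7 (area = (12/2)·7.000²·sin(360°/12) = 147.00 mm²); the cube at (12, 14) does not reach this height (z outside [2.5, 19]); Taking the first minus the rest: starting from the r=8.5 sphere (90.00 mm²), the r=7 cylinder at (7, 3.5) partially overlaps it — only the 28.04 mm² overlap (of its 147.00 mm²) is removed, clipping the outline — area = 61.96 mm². At z = 15.2: the r=8.5 sphere contributes a regular 12-gon of circumradius √(8.5²−6.7²) = 5.231 (area = (12/2)·5.231²·sin(360°/12) = 82.08 mm²); the cylinder at (7, 3.5): section is a regular 12-gon, circumradius r=7 (area = (12/2)·7.000²·sin(360°/12) = 147.00 mm²); the cube at (12, 14) (footprint 14×4) is included at this height (area 56.00 mm²); After the difference (first − rest): starting from the r=8.5 sphere (82.08 mm²), the r=7 cylinder at (7, 3.5) partially overlaps it — only the 25.46 mm² overlap (of its 147.00 mm²) is removed, clipping the outline; the 14×4 cube at (12, 14) misses the remaining region (no effect) — area = 56.62 mm². Checking containment: the cross-section at z = 15.2 is a subset of the cross-section at z = 2.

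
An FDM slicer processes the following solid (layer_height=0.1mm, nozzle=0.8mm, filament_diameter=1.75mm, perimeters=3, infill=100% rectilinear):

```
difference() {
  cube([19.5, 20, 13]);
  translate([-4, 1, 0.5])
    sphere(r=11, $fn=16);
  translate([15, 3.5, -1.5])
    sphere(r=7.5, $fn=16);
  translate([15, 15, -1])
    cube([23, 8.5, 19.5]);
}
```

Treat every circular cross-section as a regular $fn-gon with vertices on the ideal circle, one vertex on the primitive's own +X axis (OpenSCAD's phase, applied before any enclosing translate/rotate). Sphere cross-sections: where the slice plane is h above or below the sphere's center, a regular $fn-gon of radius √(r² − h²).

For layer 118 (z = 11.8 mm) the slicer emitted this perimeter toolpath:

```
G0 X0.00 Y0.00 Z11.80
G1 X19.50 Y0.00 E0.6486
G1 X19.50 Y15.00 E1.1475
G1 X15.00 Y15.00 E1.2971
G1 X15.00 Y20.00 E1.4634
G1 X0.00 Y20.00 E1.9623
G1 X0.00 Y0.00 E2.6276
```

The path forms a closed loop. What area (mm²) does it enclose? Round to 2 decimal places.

367.50 mm²

Apply the shoelace formula to the sequence of (X, Y) vertices; enclosed area = 367.50 mm².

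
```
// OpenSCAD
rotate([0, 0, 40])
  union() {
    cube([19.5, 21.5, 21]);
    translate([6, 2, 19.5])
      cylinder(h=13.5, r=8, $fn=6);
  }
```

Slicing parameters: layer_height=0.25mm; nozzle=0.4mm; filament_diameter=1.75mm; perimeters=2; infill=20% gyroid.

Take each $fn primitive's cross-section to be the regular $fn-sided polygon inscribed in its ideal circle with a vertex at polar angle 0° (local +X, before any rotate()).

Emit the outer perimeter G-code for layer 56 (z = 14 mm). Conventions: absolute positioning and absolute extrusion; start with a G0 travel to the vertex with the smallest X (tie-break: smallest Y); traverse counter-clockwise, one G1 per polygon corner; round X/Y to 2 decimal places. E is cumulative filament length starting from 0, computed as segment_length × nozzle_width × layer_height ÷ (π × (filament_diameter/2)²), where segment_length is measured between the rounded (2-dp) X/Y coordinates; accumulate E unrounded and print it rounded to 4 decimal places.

At z = 14 mm: the cube (footprint 19.5×21.5) is included at this height; the cylinder at (6, 2) is absent (z outside [19.5, 33]); Merging all regions: only the 19.5×21.5 cube is present, so the union is just that shape — 1 connected region; (rotated 40° about Z; rotation is an isometry so areas/perimeters/island counts are preserved). The outline is a single polygon with 4 vertices. Extrusion per mm of travel: 0.4 × 0.25 / (π × 0.875²) = 0.041575. Accumulating E over each segment gives final E = 3.4091.

G0 X-13.82 Y16.47 Z14.00
G1 X0.00 Y0.00 E0.8939
G1 X14.94 Y12.53 E1.7045
G1 X1.12 Y29.00 E2.5984
G1 X-13.82 Y16.47 E3.4091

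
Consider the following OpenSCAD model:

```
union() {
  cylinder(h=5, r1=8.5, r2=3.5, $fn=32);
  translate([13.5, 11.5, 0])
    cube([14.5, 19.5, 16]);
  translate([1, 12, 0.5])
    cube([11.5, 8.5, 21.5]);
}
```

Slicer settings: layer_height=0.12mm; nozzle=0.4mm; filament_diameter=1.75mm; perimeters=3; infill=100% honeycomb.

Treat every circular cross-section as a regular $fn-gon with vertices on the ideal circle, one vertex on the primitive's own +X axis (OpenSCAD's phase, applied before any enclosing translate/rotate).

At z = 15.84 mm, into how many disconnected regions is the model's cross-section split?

2

At z = 15.84 mm: the cone does not reach this height (z outside [0, 5]); the 14.5×19.5 cube at (13.5, 11.5) contributes its full rectangle; the cube at (1, 12) (footprint 11.5×8.5) is included at this height; Taking the union: the 2 present regions are separate (no shared area or edge), so areas and boundary lengths simply add and each stays a separate island — 2 connected regions. The result has 2 disconnected regions.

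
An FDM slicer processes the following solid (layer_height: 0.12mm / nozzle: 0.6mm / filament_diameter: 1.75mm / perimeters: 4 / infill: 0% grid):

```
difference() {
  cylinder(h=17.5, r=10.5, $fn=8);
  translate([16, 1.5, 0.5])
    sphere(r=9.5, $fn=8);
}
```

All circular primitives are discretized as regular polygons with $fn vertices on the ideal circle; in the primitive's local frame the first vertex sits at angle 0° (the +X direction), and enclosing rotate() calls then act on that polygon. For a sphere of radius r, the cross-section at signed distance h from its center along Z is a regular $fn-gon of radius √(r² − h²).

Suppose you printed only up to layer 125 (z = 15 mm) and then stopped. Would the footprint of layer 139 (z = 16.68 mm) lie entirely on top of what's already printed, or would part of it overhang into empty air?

entirely on top

Compare the two slices. At z = 15: the r=10.5 cylinder contributes a regular 8-gon of circumradius 10.5 (area = (8/2)·10.500²·sin(360°/8) = 311.83 mm²); the sphere at (16, 1.5) is not intersected at this z (|z−center|=14.500 > r=9.5); After the difference (first − rest): none of the subtracted shapes is present at this height, so the r=10.5 cylinder is unchanged — area = 311.83 mm². At z = 16.68: the r=10.5 cylinder gives a regular 8-gon of circumradius 10.5 (constant along its height) (area = (8/2)·10.500²·sin(360°/8) = 311.83 mm²); the sphere at (16, 1.5) is not intersected at this z (|z−center|=16.180 > r=9.5); Subtracting the remaining from the first: none of the subtracted shapes is present at this height, so the r=10.5 cylinder is unchanged — area = 311.83 mm². Checking containment: the cross-section at z = 16.68 is a subset of the cross-section at z = 15.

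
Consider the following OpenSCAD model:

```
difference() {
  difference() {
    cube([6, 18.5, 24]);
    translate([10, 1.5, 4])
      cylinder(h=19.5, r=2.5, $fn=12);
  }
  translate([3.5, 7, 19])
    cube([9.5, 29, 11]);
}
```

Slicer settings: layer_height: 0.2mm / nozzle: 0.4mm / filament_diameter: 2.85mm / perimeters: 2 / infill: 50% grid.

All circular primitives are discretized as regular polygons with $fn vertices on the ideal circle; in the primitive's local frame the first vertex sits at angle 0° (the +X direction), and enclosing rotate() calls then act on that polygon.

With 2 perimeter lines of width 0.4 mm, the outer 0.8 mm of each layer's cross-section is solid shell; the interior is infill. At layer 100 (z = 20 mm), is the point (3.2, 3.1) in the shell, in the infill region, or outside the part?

At z = 20 mm: the cube (footprint 6×18.5) is included at this height; the cylinder at (10, 1.5): section is a regular 12-gon, circumradius r=2.5; Taking the first minus the rest: starting from the 6×18.5 cube, the r=2.5 cylinder at (10, 1.5) misses the remaining region (no effect) — 1 connected region; the cube at (3.5, 7) (footprint 9.5×29) is included at this height; After the difference (first − rest): starting from the result so far, the 9.5×29 cube at (3.5, 7) partially overlaps it — only the 28.75 mm² overlap (of its 275.50 mm²) is removed, clipping the outline — 1 connected region. Overall, the cross-section is a single solid region. The nearest boundary edge runs (6.00, 7.00)→(6.00, 0.00); distance from the point to it = 2.80 mm. The point is inside the cross-section and 2.80 mm from the nearest boundary — more than the 0.8 mm shell width (2 × 0.4), so it's in the infill interior.

infill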